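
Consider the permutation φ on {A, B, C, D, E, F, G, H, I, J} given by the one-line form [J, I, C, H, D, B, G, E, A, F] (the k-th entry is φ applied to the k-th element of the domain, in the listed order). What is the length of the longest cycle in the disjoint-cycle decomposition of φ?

5

Decomposing into disjoint cycles gives (A J F B I)(D H E); the longest has length 5.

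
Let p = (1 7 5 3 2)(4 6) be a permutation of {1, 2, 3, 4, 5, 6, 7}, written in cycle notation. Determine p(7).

7 appears in (1 7 5 3 2); the next entry (wrapping around) is 5.

5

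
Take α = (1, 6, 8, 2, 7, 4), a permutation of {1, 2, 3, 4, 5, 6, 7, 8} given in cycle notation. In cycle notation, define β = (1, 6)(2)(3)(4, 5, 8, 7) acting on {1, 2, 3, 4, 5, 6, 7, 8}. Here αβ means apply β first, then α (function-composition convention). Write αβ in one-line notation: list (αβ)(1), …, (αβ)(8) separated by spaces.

8 7 3 5 2 6 1 4

Chase each element through β then α: 1 → 6 → 8; 2 → 2 → 7; 3 → 3 → 3; 4 → 5 → 5; 5 → 8 → 2; 6 → 1 → 6; 7 → 4 → 1; 8 → 7 → 4.
So αβ in one-line form is 8 7 3 5 2 6 1 4.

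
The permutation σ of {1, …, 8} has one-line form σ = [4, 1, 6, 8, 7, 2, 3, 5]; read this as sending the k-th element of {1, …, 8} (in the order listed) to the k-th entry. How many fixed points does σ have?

No element satisfies σ(x) = x, so there are 0 fixed points.

0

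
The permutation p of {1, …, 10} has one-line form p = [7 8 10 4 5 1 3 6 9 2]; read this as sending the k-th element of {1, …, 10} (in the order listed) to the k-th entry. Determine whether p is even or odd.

In disjoint-cycle form the cycle lengths are 7, 1, 1, 1.
A cycle is odd iff its length is even; p has 0 even-length cycles, so sgn(p) = (−1)^0 and p is even.

even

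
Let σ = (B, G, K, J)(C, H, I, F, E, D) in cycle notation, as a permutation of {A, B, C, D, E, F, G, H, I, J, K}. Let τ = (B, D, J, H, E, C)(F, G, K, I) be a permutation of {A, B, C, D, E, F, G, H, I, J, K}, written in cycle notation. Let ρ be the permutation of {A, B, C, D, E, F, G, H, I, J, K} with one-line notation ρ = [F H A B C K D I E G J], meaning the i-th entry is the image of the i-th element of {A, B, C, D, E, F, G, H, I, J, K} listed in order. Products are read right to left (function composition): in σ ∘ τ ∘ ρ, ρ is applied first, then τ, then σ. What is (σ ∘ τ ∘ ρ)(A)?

Apply the permutations in order: ρ(A) = F, then τ(F) = G, then σ(G) = K. So (σ ∘ τ ∘ ρ)(A) = K.

K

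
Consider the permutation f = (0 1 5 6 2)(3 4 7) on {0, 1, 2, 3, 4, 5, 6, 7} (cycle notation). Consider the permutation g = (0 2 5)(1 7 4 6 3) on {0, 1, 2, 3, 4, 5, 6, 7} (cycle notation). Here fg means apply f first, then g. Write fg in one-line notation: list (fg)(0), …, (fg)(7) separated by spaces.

Chase each element through f then g: 0 → 1 → 7; 1 → 5 → 0; 2 → 0 → 2; 3 → 4 → 6; 4 → 7 → 4; 5 → 6 → 3; 6 → 2 → 5; 7 → 3 → 1.
Collecting the images, fg = [7 0 2 6 4 3 5 1].

7 0 2 6 4 3 5 1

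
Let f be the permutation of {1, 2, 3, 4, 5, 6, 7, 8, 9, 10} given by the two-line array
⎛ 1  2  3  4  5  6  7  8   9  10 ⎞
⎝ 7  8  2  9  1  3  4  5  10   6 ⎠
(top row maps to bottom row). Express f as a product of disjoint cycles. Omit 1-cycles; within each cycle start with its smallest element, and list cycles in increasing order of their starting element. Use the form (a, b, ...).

Start at 1 and follow images: 1 → 7 → 4 → 9 → 10 → 6 → 3 → 2 → 8 → 5 → 1, giving the cycle (1, 7, 4, 9, 10, 6, 3, 2, 8, 5).
Repeating from the next unused element and collecting all non-trivial cycles gives (1, 7, 4, 9, 10, 6, 3, 2, 8, 5).

(1, 7, 4, 9, 10, 6, 3, 2, 8, 5)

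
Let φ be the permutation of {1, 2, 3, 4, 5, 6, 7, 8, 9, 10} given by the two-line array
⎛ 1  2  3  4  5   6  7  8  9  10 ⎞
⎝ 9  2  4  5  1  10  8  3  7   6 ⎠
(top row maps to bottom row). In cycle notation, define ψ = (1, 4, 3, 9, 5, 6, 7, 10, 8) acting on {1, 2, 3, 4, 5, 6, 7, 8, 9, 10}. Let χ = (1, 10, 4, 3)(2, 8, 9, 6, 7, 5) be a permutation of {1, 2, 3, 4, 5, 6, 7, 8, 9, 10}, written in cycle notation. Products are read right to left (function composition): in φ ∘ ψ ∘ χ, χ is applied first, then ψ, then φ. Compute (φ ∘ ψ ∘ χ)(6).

6

(φ ∘ ψ ∘ χ)(6) = φ(ψ(χ(6))). χ(6) = 7, then ψ(7) = 10, then φ(10) = 6, so the result is 6.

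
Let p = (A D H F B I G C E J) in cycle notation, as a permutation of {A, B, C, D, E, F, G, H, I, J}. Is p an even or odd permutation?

The cycle lengths are 10.
A cycle is odd iff its length is even; p has 1 even-length cycle, so sgn(p) = (−1)^1 and p is odd.

odd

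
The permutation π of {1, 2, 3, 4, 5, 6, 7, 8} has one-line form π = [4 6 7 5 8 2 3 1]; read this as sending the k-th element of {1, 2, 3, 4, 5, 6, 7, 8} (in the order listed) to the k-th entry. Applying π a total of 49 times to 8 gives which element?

Tracing 8 → 1 → … returns to 8 after 4 steps, so 8 lies in a 4-cycle (1, 4, 5, 8).
Powers repeat with period 4 on this cycle, and 49 mod 4 = 1, so π^49(8) = π^1(8).
Advancing 1 step from 8: 8 → 1.

1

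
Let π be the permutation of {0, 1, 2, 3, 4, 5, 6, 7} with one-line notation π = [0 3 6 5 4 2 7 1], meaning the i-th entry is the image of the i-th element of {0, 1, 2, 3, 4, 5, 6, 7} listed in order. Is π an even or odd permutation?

odd

In disjoint-cycle form the cycle lengths are 6, 1, 1.
A cycle of length ℓ contributes ℓ−1 transpositions, so π is a product of 5 transpositions — odd.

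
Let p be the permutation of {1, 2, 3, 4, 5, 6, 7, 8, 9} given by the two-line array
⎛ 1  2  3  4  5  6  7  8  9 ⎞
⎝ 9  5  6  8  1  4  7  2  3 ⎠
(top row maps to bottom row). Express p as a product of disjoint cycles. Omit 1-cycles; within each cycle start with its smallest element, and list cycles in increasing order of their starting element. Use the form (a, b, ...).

Start at 1 and follow images: 1 → 9 → 3 → 6 → 4 → 8 → 2 → 5 → 1, giving the cycle (1, 9, 3, 6, 4, 8, 2, 5).
Continuing from each remaining unvisited element yields (1, 9, 3, 6, 4, 8, 2, 5).

(1, 9, 3, 6, 4, 8, 2, 5)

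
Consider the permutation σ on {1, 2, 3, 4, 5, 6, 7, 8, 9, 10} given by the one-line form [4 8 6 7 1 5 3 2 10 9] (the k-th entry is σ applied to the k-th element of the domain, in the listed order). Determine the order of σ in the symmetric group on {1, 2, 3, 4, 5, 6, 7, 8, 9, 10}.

Writing σ as disjoint cycles, the cycle lengths are 6, 2, 2.
The order is lcm(6, 2, 2) = 6.

6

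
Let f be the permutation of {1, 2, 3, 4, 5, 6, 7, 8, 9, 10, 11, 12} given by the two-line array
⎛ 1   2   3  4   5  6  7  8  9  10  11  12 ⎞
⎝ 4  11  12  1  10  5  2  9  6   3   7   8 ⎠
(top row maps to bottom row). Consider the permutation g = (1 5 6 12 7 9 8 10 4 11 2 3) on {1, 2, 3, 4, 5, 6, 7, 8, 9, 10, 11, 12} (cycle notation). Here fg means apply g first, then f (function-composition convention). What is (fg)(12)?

2

(fg)(12) = f(g(12)). g(12) = 7, then f(7) = 2. So (fg)(12) = 2.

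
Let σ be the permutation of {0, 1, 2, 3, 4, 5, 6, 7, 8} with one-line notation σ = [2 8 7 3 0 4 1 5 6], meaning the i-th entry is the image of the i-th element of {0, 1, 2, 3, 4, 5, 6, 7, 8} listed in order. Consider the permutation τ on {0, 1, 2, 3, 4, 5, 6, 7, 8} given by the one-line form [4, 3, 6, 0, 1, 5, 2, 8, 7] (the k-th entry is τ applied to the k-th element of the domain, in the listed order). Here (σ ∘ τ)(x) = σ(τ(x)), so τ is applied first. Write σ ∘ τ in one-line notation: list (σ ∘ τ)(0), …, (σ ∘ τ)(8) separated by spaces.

0 3 1 2 8 4 7 6 5

(σ ∘ τ)(x) = σ(τ(x)). Computing each image: σ(τ(0)) = σ(4) = 0, σ(τ(1)) = σ(3) = 3, σ(τ(2)) = σ(6) = 1, σ(τ(3)) = σ(0) = 2, σ(τ(4)) = σ(1) = 8, σ(τ(5)) = σ(5) = 4, σ(τ(6)) = σ(2) = 7, σ(τ(7)) = σ(8) = 6, σ(τ(8)) = σ(7) = 5.
Hence σ ∘ τ = [0 3 1 2 8 4 7 6 5].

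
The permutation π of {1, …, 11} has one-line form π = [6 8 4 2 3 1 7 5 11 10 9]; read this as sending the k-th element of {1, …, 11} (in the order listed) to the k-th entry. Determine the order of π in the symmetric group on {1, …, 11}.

The disjoint-cycle form of π has cycle lengths 5, 2, 2, 1, 1.
The order is lcm(5, 2, 2) = 10.

10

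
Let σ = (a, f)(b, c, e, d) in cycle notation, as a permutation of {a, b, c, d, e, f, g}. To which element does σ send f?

a

In the cycle (a, f), f is followed by a, so σ(f) = a.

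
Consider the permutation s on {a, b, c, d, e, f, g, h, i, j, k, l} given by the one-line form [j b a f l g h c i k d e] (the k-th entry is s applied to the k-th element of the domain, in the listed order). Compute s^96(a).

Tracing a → j → … returns to a after 8 steps, so a lies in an 8-cycle (a, j, k, d, f, g, h, c).
Powers repeat with period 8 on this cycle, and 96 mod 8 = 0, so s^96(a) = s^0(a).
So s^96(a) = a.

a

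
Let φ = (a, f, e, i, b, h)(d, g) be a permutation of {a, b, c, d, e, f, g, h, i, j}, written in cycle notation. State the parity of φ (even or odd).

even

The cycle lengths are 6, 2, 1, 1.
A cycle of length ℓ contributes ℓ−1 transpositions, so φ is a product of 5 + 1 = 6 transpositions — even.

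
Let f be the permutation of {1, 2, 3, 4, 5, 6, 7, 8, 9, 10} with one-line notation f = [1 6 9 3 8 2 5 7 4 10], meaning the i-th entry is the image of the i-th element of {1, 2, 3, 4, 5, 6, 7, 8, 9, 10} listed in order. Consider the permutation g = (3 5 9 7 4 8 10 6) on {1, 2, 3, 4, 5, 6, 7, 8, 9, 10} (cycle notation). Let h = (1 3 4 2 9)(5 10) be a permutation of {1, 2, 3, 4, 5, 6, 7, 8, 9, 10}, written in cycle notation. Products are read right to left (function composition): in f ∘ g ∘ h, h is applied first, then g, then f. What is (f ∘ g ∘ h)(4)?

6

Chase 4: h(4) = 2; g(2) = 2; f(2) = 6. Hence (f ∘ g ∘ h)(4) = 6.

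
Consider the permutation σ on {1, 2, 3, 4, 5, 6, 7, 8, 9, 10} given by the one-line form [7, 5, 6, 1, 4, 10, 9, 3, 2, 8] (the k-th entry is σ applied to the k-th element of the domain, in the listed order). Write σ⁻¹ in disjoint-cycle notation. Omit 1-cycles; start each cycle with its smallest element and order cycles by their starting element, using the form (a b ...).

(1 4 5 2 9 7)(3 8 10 6)

The cycle decomposition of σ is (1 7 9 2 5 4)(3 6 10 8).
Reversing each cycle (and rotating so the smallest element leads) gives σ⁻¹ = (1 4 5 2 9 7)(3 8 10 6).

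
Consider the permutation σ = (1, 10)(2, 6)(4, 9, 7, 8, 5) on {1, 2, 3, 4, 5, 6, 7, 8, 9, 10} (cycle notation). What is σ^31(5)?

5 lies in the 5-cycle (4, 9, 7, 8, 5).
Since the cycle has length 5, σ^31 acts on it the same as σ^1 (31 mod 5 = 1).
Stepping 1 place around the cycle: 5 → 4.

4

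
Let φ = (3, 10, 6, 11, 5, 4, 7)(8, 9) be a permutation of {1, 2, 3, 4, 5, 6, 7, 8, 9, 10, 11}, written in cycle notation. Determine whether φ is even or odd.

odd

The cycle lengths are 7, 2, 1, 1.
A cycle of length ℓ contributes ℓ−1 transpositions, so φ is a product of 6 + 1 = 7 transpositions — odd.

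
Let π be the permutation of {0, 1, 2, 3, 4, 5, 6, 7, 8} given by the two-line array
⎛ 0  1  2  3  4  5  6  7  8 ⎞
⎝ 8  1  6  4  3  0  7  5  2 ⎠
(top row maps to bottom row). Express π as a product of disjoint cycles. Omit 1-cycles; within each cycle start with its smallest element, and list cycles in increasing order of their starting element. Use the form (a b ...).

(0 8 2 6 7 5)(3 4)

From 0: 0 → 8 → 2 → 6 → 7 → 5 → 0, closing the cycle (0 8 2 6 7 5).
Continuing from each remaining unvisited element yields (0 8 2 6 7 5)(3 4).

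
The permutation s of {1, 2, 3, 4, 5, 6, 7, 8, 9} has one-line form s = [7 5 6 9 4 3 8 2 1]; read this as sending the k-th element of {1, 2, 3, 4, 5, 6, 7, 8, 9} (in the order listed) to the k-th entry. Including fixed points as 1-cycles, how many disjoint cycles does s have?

The cycle decomposition is (1 7 8 2 5 4 9)(3 6), which has 2 cycles (counting 1-cycles).

2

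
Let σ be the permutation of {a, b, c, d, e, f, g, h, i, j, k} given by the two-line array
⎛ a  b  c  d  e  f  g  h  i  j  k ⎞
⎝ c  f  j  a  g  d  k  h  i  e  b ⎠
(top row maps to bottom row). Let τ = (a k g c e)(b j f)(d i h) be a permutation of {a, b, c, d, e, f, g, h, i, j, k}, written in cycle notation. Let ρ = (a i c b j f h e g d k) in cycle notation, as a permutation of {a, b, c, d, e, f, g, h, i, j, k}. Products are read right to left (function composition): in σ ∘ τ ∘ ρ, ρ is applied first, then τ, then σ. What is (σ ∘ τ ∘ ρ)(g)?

Apply the permutations in order: ρ(g) = d, then τ(d) = i, then σ(i) = i. So (σ ∘ τ ∘ ρ)(g) = i.

i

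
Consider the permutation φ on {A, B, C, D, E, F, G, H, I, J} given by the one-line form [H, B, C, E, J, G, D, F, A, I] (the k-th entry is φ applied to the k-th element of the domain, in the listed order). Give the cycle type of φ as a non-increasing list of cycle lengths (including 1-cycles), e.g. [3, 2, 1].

The disjoint cycles are (A H F G D E J I)(B)(C), with lengths 8, 1, 1 in non-increasing order.

[8, 1, 1]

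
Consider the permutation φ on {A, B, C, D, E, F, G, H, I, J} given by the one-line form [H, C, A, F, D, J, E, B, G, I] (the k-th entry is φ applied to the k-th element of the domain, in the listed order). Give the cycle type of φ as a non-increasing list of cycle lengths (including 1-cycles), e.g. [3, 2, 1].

The disjoint cycles are (A H B C)(D F J I G E), with lengths 6, 4 in non-increasing order.

[6, 4]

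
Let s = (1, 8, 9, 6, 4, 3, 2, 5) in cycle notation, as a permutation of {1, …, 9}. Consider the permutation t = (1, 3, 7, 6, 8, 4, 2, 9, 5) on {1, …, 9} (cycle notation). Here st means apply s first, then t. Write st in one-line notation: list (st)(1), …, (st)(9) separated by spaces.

4 1 9 7 3 2 6 5 8

For each element, apply s then t: 1 → 8 → 4; 2 → 5 → 1; 3 → 2 → 9; 4 → 3 → 7; 5 → 1 → 3; 6 → 4 → 2; 7 → 7 → 6; 8 → 9 → 5; 9 → 6 → 8.
So st in one-line form is 4 1 9 7 3 2 6 5 8.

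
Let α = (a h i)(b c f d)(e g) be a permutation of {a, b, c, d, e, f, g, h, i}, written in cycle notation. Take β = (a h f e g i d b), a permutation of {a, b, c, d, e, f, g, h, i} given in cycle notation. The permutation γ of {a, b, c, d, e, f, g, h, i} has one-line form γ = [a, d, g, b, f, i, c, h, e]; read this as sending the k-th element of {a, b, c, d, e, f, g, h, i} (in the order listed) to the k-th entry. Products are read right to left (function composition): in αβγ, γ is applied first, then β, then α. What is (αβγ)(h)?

d

(αβγ)(h) = α(β(γ(h))). γ(h) = h, then β(h) = f, then α(f) = d, so the result is d.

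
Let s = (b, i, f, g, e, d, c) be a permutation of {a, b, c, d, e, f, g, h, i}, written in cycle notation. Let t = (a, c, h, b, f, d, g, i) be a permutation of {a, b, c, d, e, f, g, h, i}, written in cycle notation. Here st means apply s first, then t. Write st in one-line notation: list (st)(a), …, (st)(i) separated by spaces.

For each element, apply s then t: a → a → c; b → i → a; c → b → f; d → c → h; e → d → g; f → g → i; g → e → e; h → h → b; i → f → d.
Collecting the images, st = [c a f h g i e b d].

c a f h g i e b d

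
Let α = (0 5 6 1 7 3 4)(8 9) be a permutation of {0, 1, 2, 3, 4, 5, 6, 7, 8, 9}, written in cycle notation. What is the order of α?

14

The disjoint cycles have lengths 7, 2, 1.
The order of α is the least common multiple of its cycle lengths: lcm(7, 2) = 14.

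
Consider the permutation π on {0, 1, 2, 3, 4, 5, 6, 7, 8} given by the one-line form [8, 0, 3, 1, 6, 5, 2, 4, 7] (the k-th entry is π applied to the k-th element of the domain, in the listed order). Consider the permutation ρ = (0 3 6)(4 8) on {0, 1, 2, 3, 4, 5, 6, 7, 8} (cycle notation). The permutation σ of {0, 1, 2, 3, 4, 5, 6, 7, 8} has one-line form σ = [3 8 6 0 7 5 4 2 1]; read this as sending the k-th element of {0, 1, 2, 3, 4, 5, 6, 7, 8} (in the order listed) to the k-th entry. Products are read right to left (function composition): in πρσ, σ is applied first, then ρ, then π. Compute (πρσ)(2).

Apply the permutations in order: σ(2) = 6, then ρ(6) = 0, then π(0) = 8. So (πρσ)(2) = 8.

8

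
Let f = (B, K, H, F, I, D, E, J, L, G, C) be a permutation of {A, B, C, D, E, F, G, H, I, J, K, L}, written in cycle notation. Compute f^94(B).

E

B lies in the 11-cycle (B, K, H, F, I, D, E, J, L, G, C).
On an 11-cycle, f^11 is the identity, so f^94 = f^6 there (94 ≡ 6 mod 11).
Advancing 6 steps from B: B → K → H → F → I → D → E.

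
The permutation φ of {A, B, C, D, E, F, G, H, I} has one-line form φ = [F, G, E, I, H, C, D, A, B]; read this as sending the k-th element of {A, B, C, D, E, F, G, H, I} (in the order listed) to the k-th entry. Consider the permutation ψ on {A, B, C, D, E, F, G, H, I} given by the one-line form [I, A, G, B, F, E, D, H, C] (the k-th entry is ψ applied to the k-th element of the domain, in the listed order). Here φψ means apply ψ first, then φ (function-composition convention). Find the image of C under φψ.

ψ(C) = G, then φ(G) = D; composing gives (φψ)(C) = D.

D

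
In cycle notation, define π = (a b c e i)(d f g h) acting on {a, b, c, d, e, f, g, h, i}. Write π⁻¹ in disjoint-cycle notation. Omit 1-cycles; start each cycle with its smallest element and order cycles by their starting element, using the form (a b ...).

(a i e c b)(d h g f)

If π sends a → b within a cycle, π⁻¹ sends b → a; equivalently, reverse each cycle.
Reversing each cycle of π and rotating so the smallest element leads gives (a i e c b)(d h g f).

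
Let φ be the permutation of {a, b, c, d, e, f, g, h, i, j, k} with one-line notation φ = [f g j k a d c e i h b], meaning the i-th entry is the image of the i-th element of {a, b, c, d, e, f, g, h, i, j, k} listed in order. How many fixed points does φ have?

1

The fixed points (elements with φ(x) = x) are {i}, so there is 1.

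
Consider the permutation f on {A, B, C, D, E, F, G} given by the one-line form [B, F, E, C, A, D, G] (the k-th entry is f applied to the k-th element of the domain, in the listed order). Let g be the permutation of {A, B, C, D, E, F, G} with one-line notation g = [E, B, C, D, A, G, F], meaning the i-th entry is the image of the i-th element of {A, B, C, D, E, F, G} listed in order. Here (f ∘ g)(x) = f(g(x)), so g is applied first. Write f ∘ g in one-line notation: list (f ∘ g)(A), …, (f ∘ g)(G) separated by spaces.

A F E C B G D

(f ∘ g)(x) = f(g(x)). Computing each image: f(g(A)) = f(E) = A, f(g(B)) = f(B) = F, f(g(C)) = f(C) = E, f(g(D)) = f(D) = C, f(g(E)) = f(A) = B, f(g(F)) = f(G) = G, f(g(G)) = f(F) = D.
Hence f ∘ g = [A F E C B G D].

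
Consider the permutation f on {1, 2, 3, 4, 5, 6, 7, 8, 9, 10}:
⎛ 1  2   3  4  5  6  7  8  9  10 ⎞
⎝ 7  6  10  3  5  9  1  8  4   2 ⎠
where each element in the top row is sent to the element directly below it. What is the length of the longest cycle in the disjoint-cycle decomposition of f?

6

Decomposing into disjoint cycles gives (1 7)(2 6 9 4 3 10); the longest has length 6.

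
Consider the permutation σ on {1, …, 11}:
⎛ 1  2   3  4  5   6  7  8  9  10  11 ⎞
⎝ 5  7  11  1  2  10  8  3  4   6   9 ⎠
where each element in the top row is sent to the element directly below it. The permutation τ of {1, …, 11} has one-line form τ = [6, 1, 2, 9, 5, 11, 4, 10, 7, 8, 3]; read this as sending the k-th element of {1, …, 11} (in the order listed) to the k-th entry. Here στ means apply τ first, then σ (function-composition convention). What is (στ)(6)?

(στ)(6) = σ(τ(6)). τ(6) = 11, then σ(11) = 9. So (στ)(6) = 9.

9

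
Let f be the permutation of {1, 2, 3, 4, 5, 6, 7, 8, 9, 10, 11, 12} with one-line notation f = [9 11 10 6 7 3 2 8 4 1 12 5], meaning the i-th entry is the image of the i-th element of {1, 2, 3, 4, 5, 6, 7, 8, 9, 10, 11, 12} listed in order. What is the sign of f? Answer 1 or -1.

In disjoint-cycle form the cycle lengths are 6, 5, 1.
A cycle of length ℓ contributes ℓ−1 transpositions, so f is a product of 5 + 4 = 9 transpositions — odd.

-1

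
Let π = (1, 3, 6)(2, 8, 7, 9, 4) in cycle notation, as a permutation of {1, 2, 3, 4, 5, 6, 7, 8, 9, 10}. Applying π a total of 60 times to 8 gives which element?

8 lies in the 5-cycle (2, 8, 7, 9, 4).
Powers repeat with period 5 on this cycle, and 60 mod 5 = 0, so π^60(8) = π^0(8).
So π^60(8) = 8.

8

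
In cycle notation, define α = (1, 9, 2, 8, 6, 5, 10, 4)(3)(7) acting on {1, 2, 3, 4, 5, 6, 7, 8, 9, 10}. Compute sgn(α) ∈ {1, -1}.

-1

The cycle lengths are 8, 1, 1.
A cycle is odd iff its length is even; α has 1 even-length cycle, so sgn(α) = (−1)^1 and α is odd.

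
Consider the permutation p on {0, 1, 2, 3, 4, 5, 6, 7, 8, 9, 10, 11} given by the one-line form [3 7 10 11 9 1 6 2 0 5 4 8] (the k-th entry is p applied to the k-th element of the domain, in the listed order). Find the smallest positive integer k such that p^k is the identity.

Decomposing into disjoint cycles gives cycle lengths 7, 4, 1.
The order is lcm(7, 4) = 28.

28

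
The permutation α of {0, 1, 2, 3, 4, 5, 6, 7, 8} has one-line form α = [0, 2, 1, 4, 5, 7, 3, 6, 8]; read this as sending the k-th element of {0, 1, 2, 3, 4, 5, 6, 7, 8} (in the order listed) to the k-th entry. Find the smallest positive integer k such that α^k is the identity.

10

Writing α as disjoint cycles, the cycle lengths are 5, 2, 1, 1.
The order of α is the least common multiple of its cycle lengths: lcm(5, 2) = 10.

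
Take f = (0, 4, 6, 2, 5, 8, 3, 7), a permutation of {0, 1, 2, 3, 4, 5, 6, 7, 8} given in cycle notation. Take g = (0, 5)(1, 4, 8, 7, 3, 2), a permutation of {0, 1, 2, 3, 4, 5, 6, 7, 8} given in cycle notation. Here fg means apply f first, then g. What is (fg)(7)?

5

First apply f: f(7) = 0, then g(0) = 5. Thus (fg)(7) = 5.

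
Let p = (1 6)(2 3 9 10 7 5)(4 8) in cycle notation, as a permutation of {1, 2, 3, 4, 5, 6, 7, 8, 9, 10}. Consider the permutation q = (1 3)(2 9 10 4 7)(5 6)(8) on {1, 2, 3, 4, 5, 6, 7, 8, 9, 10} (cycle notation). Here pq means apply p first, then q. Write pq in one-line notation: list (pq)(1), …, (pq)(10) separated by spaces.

5 1 10 8 9 3 6 7 4 2

(pq)(x) = q(p(x)). Computing each image: q(p(1)) = q(6) = 5, q(p(2)) = q(3) = 1, q(p(3)) = q(9) = 10, q(p(4)) = q(8) = 8, q(p(5)) = q(2) = 9, q(p(6)) = q(1) = 3, q(p(7)) = q(5) = 6, q(p(8)) = q(4) = 7, q(p(9)) = q(10) = 4, q(p(10)) = q(7) = 2.
Hence pq = [5 1 10 8 9 3 6 7 4 2].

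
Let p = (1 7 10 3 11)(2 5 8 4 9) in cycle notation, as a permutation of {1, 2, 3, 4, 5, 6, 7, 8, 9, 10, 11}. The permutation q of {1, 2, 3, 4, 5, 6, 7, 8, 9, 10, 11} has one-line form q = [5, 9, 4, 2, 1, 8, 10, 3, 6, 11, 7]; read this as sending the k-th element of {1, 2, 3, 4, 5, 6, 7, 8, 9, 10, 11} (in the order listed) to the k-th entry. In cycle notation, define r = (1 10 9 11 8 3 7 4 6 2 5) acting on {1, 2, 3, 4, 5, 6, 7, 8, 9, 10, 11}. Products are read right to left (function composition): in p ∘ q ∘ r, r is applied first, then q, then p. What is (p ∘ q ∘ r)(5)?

8

(p ∘ q ∘ r)(5) = p(q(r(5))). r(5) = 1, then q(1) = 5, then p(5) = 8, so the result is 8.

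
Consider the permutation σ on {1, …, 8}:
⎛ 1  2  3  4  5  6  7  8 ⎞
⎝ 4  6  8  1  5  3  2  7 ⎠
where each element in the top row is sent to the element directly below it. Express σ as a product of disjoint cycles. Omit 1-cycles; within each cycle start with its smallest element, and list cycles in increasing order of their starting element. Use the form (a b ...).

(1 4)(2 6 3 8 7)

From 1: 1 → 4 → 1, closing the cycle (1 4).
Continuing from each remaining unvisited element yields (1 4)(2 6 3 8 7).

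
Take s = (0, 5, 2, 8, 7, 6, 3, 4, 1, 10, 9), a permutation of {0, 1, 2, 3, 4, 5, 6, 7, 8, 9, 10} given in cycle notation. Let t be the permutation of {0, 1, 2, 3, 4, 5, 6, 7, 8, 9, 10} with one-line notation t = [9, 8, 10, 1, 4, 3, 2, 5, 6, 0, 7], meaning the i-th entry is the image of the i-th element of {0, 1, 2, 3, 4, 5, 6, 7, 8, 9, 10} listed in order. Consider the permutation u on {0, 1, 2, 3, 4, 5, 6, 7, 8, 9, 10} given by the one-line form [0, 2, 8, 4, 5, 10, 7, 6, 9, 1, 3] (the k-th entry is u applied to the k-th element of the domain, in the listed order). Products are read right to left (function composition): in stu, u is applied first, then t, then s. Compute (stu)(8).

5

(stu)(8) = s(t(u(8))). u(8) = 9, then t(9) = 0, then s(0) = 5, so the result is 5.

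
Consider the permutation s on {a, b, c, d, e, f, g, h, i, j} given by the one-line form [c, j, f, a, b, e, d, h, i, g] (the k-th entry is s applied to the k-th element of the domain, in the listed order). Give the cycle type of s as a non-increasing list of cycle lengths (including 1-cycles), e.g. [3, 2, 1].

[8, 1, 1]

The disjoint cycles are (a c f e b j g d)(h)(i), with lengths 8, 1, 1 in non-increasing order.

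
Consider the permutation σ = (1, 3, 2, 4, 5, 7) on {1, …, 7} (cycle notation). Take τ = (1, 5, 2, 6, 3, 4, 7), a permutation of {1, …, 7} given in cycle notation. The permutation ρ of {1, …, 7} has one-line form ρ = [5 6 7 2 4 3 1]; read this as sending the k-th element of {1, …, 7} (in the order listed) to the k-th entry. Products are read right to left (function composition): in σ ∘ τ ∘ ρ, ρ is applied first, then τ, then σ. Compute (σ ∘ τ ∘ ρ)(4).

Chase 4: ρ(4) = 2; τ(2) = 6; σ(6) = 6. Hence (σ ∘ τ ∘ ρ)(4) = 6.

6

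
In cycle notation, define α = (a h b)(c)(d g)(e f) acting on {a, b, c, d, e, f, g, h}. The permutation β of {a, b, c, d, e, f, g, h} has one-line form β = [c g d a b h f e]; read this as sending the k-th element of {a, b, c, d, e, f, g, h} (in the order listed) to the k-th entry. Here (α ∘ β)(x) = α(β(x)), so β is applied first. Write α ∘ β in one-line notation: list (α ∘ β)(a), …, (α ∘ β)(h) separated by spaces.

(α ∘ β)(x) = α(β(x)). Computing each image: α(β(a)) = α(c) = c, α(β(b)) = α(g) = d, α(β(c)) = α(d) = g, α(β(d)) = α(a) = h, α(β(e)) = α(b) = a, α(β(f)) = α(h) = b, α(β(g)) = α(f) = e, α(β(h)) = α(e) = f.
Hence α ∘ β = [c d g h a b e f].

c d g h a b e f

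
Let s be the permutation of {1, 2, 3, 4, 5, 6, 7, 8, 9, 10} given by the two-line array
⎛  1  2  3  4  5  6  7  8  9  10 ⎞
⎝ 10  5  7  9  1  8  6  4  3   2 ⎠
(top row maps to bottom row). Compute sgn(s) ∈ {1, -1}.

1

In disjoint-cycle form the cycle lengths are 6, 4.
A cycle of length ℓ contributes ℓ−1 transpositions, so s is a product of 5 + 3 = 8 transpositions — even.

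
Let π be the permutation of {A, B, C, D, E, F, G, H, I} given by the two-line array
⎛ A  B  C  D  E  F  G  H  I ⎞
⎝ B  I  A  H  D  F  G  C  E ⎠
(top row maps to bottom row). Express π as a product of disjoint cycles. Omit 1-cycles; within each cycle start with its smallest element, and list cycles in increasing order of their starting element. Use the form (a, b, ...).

Iterating π from A gives A → B → I → E → D → H → C → A; that is the 7-cycle (A, B, I, E, D, H, C).
Repeating from the next unused element and collecting all non-trivial cycles gives (A, B, I, E, D, H, C).

(A, B, I, E, D, H, C)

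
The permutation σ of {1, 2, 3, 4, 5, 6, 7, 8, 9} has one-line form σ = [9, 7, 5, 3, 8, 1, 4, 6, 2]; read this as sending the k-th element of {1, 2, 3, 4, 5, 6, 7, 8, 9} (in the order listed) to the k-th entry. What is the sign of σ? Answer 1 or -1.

1

In disjoint-cycle form the cycle lengths are 9.
A cycle of length ℓ contributes ℓ−1 transpositions, so σ is a product of 8 transpositions — even.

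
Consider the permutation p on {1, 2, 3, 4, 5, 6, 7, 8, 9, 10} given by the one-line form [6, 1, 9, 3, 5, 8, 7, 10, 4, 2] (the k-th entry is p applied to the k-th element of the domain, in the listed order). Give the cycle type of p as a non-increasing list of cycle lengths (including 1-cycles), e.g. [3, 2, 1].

The disjoint cycles are (1, 6, 8, 10, 2)(3, 9, 4)(5)(7), with lengths 5, 3, 1, 1 in non-increasing order.

[5, 3, 1, 1]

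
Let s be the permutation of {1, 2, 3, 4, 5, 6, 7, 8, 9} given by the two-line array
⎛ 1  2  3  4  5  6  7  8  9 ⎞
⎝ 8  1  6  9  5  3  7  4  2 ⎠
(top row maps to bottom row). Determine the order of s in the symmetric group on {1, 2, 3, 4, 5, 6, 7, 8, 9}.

Decomposing into disjoint cycles gives cycle lengths 5, 2, 1, 1.
Since disjoint cycles commute, ord(s) = lcm(5, 2) = 10.

10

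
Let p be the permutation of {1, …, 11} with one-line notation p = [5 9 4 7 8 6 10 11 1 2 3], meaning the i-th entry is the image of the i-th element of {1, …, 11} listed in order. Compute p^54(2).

8

Tracing 2 → 9 → … returns to 2 after 10 steps, so 2 lies in a 10-cycle (1, 5, 8, 11, 3, 4, 7, 10, 2, 9).
On a 10-cycle, p^10 is the identity, so p^54 = p^4 there (54 ≡ 4 mod 10).
Stepping 4 places around the cycle: 2 → 9 → 1 → 5 → 8.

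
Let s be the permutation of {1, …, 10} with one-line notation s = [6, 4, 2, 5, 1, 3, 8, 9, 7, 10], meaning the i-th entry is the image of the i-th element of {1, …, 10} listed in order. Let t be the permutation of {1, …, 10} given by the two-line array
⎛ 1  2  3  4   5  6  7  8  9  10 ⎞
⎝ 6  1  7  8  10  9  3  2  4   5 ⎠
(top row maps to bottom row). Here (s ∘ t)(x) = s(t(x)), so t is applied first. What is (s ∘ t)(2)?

6

(s ∘ t)(2) = s(t(2)). t(2) = 1, then s(1) = 6. So (s ∘ t)(2) = 6.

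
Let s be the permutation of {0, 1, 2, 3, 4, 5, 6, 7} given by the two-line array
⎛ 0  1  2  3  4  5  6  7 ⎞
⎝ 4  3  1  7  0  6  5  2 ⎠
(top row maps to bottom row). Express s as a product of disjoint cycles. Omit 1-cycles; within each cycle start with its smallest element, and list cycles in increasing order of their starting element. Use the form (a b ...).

From 0: 0 → 4 → 0, closing the cycle (0 4).
Continuing from each remaining unvisited element yields (0 4)(1 3 7 2)(5 6).

(0 4)(1 3 7 2)(5 6)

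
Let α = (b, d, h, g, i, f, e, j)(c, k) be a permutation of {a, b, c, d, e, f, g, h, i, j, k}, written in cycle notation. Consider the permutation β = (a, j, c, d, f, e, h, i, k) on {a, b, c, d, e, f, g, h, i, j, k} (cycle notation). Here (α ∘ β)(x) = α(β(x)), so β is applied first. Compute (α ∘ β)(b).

First apply β: β(b) = b, then α(b) = d. Thus (α ∘ β)(b) = d.

d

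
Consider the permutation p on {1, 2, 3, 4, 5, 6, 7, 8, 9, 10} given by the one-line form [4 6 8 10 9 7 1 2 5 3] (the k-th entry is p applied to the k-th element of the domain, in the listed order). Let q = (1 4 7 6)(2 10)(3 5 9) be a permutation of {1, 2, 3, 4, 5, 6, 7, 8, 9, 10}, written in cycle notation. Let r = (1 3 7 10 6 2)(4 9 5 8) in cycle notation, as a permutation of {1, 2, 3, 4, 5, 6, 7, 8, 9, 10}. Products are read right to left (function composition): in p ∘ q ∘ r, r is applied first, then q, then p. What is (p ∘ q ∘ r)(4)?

Chase 4: r(4) = 9; q(9) = 3; p(3) = 8. Hence (p ∘ q ∘ r)(4) = 8.

8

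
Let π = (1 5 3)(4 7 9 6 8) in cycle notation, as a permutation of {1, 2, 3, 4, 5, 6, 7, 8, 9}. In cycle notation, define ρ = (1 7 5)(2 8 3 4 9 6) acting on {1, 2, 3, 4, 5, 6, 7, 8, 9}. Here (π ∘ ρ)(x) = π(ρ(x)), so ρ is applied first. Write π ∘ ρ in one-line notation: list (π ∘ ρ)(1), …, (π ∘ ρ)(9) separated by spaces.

9 4 7 6 5 2 3 1 8

For each element, apply ρ then π: 1 → 7 → 9; 2 → 8 → 4; 3 → 4 → 7; 4 → 9 → 6; 5 → 1 → 5; 6 → 2 → 2; 7 → 5 → 3; 8 → 3 → 1; 9 → 6 → 8.
Collecting the images, π ∘ ρ = [9 4 7 6 5 2 3 1 8].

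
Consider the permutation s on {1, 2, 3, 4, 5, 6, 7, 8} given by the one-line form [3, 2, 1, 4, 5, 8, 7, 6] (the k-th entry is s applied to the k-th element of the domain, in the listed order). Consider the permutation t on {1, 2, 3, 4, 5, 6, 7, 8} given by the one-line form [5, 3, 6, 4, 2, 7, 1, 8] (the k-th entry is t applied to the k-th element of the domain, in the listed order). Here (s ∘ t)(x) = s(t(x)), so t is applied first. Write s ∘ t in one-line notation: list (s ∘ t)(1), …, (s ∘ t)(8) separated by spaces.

5 1 8 4 2 7 3 6

Chase each element through t then s: 1 → 5 → 5; 2 → 3 → 1; 3 → 6 → 8; 4 → 4 → 4; 5 → 2 → 2; 6 → 7 → 7; 7 → 1 → 3; 8 → 8 → 6.
So s ∘ t in one-line form is 5 1 8 4 2 7 3 6.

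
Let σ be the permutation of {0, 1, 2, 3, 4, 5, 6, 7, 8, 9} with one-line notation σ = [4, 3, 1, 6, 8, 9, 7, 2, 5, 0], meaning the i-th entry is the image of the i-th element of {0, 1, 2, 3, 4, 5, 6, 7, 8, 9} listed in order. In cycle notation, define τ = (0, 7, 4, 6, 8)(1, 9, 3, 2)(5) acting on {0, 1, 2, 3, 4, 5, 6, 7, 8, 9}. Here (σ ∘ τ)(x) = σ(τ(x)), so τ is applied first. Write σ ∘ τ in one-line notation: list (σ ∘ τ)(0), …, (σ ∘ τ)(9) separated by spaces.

(σ ∘ τ)(x) = σ(τ(x)). Computing each image: σ(τ(0)) = σ(7) = 2, σ(τ(1)) = σ(9) = 0, σ(τ(2)) = σ(1) = 3, σ(τ(3)) = σ(2) = 1, σ(τ(4)) = σ(6) = 7, σ(τ(5)) = σ(5) = 9, σ(τ(6)) = σ(8) = 5, σ(τ(7)) = σ(4) = 8, σ(τ(8)) = σ(0) = 4, σ(τ(9)) = σ(3) = 6.
Hence σ ∘ τ = [2 0 3 1 7 9 5 8 4 6].

2 0 3 1 7 9 5 8 4 6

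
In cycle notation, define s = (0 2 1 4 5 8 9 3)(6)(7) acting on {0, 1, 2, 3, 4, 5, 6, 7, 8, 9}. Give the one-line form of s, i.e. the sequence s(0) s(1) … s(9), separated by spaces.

2 4 1 0 5 8 6 7 9 3

Reading each image from the cycles: 0↦2, 1↦4, 2↦1, 3↦0, 4↦5, 5↦8, 6↦6, 7↦7, 8↦9, 9↦3.
So the one-line form is 2 4 1 0 5 8 6 7 9 3.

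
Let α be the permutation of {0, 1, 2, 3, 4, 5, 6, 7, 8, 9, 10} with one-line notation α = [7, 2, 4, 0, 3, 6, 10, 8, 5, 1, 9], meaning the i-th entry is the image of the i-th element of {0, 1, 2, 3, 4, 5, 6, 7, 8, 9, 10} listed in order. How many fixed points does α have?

0

No element satisfies α(x) = x, so there are 0 fixed points.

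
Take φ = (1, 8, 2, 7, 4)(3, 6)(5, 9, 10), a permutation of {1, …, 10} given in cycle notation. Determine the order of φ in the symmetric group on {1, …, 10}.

The cycle type of φ is (5, 3, 2).
The order of φ is the least common multiple of its cycle lengths: lcm(5, 3, 2) = 30.

30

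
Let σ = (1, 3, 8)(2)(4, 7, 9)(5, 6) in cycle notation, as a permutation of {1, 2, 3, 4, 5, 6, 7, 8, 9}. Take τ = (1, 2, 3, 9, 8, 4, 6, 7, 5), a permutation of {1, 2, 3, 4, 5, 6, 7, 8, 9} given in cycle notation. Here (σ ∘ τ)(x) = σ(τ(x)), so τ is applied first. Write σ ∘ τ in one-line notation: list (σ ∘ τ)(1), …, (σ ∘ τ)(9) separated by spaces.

For each element, apply τ then σ: 1 → 2 → 2; 2 → 3 → 8; 3 → 9 → 4; 4 → 6 → 5; 5 → 1 → 3; 6 → 7 → 9; 7 → 5 → 6; 8 → 4 → 7; 9 → 8 → 1.
Collecting the images, σ ∘ τ = [2 8 4 5 3 9 6 7 1].

2 8 4 5 3 9 6 7 1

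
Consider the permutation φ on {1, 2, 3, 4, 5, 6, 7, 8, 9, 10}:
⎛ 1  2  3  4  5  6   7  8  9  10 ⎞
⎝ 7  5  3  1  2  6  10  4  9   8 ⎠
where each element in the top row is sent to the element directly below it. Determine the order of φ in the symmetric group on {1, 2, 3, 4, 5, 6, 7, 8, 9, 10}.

10

Writing φ as disjoint cycles, the cycle lengths are 5, 2, 1, 1, 1.
Since disjoint cycles commute, ord(φ) = lcm(5, 2) = 10.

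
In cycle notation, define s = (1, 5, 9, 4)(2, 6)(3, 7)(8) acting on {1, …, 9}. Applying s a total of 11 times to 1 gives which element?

1 lies in the 4-cycle (1, 5, 9, 4).
Powers repeat with period 4 on this cycle, and 11 mod 4 = 3, so s^11(1) = s^3(1).
Advancing 3 steps from 1: 1 → 5 → 9 → 4.

4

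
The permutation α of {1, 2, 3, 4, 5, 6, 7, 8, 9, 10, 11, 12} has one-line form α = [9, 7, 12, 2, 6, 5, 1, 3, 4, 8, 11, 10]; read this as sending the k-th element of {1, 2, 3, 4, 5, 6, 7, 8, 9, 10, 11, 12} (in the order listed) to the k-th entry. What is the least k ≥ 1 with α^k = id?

20

The disjoint-cycle form of α has cycle lengths 5, 4, 2, 1.
Since disjoint cycles commute, ord(α) = lcm(5, 4, 2) = 20.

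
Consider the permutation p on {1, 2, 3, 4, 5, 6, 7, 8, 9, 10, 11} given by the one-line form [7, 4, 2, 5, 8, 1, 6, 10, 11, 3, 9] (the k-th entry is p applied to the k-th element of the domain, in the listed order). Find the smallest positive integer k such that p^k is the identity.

6

The disjoint-cycle form of p has cycle lengths 6, 3, 2.
The order is lcm(6, 3, 2) = 6.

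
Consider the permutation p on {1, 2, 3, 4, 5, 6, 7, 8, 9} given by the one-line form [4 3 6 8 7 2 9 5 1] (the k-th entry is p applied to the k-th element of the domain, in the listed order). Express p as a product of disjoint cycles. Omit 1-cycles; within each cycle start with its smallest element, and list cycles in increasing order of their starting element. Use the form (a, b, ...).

From 1: 1 → 4 → 8 → 5 → 7 → 9 → 1, closing the cycle (1, 4, 8, 5, 7, 9).
Continuing from each remaining unvisited element yields (1, 4, 8, 5, 7, 9)(2, 3, 6).

(1, 4, 8, 5, 7, 9)(2, 3, 6)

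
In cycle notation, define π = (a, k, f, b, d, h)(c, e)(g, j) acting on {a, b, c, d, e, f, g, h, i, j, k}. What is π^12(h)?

h

h lies in the 6-cycle (a, k, f, b, d, h).
Since the cycle has length 6, π^12 acts on it the same as π^0 (12 mod 6 = 0).
So π^12(h) = h.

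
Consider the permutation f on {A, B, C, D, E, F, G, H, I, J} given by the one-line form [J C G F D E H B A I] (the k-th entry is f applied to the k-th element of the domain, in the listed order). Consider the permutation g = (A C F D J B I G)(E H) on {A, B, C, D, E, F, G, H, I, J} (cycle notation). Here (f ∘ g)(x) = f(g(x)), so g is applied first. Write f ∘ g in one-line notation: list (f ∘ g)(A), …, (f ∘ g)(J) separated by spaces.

G A E I B F J D H C

(f ∘ g)(x) = f(g(x)). Computing each image: f(g(A)) = f(C) = G, f(g(B)) = f(I) = A, f(g(C)) = f(F) = E, f(g(D)) = f(J) = I, f(g(E)) = f(H) = B, f(g(F)) = f(D) = F, f(g(G)) = f(A) = J, f(g(H)) = f(E) = D, f(g(I)) = f(G) = H, f(g(J)) = f(B) = C.
Hence f ∘ g = [G A E I B F J D H C].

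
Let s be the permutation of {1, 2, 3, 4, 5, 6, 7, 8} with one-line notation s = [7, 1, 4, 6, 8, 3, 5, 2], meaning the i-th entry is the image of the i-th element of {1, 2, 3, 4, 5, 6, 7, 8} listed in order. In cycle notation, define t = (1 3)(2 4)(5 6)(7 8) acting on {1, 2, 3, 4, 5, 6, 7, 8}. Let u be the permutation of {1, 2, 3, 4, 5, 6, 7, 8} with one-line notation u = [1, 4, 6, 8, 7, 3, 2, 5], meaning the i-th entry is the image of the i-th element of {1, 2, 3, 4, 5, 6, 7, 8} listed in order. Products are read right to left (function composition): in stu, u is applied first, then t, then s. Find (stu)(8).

Apply the permutations in order: u(8) = 5, then t(5) = 6, then s(6) = 3. So (stu)(8) = 3.

3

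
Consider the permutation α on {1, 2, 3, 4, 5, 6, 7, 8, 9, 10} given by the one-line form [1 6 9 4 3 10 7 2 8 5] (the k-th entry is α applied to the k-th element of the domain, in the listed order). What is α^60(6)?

9

Tracing 6 → 10 → … returns to 6 after 7 steps, so 6 lies in a 7-cycle (2, 6, 10, 5, 3, 9, 8).
Since the cycle has length 7, α^60 acts on it the same as α^4 (60 mod 7 = 4).
Advancing 4 steps from 6: 6 → 10 → 5 → 3 → 9.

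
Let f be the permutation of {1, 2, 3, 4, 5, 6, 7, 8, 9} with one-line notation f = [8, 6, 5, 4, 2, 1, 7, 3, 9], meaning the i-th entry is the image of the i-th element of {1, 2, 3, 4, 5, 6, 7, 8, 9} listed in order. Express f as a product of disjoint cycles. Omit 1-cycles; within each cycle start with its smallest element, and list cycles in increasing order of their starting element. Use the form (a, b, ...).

(1, 8, 3, 5, 2, 6)

From 1: 1 → 8 → 3 → 5 → 2 → 6 → 1, closing the cycle (1, 8, 3, 5, 2, 6).
Continuing from each remaining unvisited element yields (1, 8, 3, 5, 2, 6).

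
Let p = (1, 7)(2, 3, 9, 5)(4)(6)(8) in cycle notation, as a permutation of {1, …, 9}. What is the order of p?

The cycle type of p is (4, 2, 1, 1, 1).
The order of p is the least common multiple of its cycle lengths: lcm(4, 2) = 4.

4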